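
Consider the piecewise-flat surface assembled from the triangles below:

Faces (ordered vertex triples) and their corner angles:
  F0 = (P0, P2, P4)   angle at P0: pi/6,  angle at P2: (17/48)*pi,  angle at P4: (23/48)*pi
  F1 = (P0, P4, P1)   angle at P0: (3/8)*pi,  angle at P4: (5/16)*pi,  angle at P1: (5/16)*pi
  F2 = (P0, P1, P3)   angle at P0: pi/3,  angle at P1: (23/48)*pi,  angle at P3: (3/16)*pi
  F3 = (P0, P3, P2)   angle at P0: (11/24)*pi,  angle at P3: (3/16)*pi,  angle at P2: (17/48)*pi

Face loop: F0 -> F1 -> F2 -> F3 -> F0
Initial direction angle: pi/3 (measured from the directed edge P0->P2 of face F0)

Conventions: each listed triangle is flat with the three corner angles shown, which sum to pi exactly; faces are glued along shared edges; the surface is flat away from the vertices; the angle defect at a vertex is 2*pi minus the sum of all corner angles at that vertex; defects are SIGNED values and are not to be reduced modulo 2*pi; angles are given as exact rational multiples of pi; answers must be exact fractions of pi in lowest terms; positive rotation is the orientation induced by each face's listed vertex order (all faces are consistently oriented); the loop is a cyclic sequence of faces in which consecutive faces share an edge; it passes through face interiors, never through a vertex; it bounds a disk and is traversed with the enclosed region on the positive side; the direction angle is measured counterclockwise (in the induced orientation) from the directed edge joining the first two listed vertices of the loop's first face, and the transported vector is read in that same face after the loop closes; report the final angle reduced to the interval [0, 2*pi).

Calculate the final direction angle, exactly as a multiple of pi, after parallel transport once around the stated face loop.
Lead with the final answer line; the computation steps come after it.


Answer: final direction angle = pi

enclosed vertex P0: corner angles sum to (4/3)*pi, defect = 2*pi - (4/3)*pi = (2/3)*pi
final direction = starting direction + enclosed defect total, reduced mod 2*pi (induced orientation)
final angle = pi/3 + (2/3)*pi = pi (mod 2*pi)


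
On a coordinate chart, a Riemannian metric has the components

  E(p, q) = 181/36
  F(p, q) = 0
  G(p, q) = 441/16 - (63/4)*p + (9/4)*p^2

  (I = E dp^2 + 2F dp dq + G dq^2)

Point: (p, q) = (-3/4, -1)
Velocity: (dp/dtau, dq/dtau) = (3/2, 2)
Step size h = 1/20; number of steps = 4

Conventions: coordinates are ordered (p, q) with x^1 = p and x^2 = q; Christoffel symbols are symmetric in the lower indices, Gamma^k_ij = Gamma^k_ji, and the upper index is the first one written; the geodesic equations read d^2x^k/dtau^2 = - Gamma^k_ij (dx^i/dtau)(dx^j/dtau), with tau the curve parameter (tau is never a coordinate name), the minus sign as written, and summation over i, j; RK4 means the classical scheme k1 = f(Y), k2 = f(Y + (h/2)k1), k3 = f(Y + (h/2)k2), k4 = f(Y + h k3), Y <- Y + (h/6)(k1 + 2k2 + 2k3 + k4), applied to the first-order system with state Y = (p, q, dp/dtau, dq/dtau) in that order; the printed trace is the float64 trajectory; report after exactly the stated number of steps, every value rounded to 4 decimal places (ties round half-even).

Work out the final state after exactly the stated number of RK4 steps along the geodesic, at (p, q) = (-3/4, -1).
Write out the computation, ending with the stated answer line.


f(Y) = (dp/dtau, dq/dtau, -Gamma^p_ij Y'^i Y'^j, -Gamma^q_ij Y'^i Y'^j) with the Gammas evaluated at the stage position; h = 0.050000; intermediate values shown to 6 dp
step 0: p = -0.7500, q = -1.0000, dp/dtau = 1.5000, dq/dtau = 2.0000
step 1:
  k1: at (p, q) = (-0.750000, -1.000000), (dp/dtau, dq/dtau) = (1.500000, 2.000000); Gamma_ppp = 0.000000, Gamma_ppq = 0.000000, Gamma_pqq = 1.901934, Gamma_qpp = 0.000000, Gamma_qpq = -0.235294, Gamma_qqq = 0.000000; k1 = (1.500000, 2.000000, -7.607735, 1.411765)
  k2: at (p, q) = (-0.712500, -0.950000), (dp/dtau, dq/dtau) = (1.309807, 2.035294); Gamma_ppp = 0.000000, Gamma_ppq = 0.000000, Gamma_pqq = 1.885152, Gamma_qpp = 0.000000, Gamma_qpq = -0.237389, Gamma_qqq = 0.000000; k2 = (1.309807, 2.035294, -7.809095, 1.265682)
  k3: at (p, q) = (-0.717255, -0.949118), (dp/dtau, dq/dtau) = (1.304773, 2.031642); Gamma_ppp = 0.000000, Gamma_ppq = 0.000000, Gamma_pqq = 1.887280, Gamma_qpp = 0.000000, Gamma_qpq = -0.237121, Gamma_qqq = 0.000000; k3 = (1.304773, 2.031642, -7.789878, 1.257136)
  k4: at (p, q) = (-0.684761, -0.898418), (dp/dtau, dq/dtau) = (1.110506, 2.062857); Gamma_ppp = 0.000000, Gamma_ppq = 0.000000, Gamma_pqq = 1.872739, Gamma_qpp = 0.000000, Gamma_qpq = -0.238962, Gamma_qqq = 0.000000; k4 = (1.110506, 2.062857, -7.969211, 1.094837)
  Y <- Y + (h/6)(k1 + 2k2 + 2k3 + k4): p = -0.6847, q = -0.8984, dp/dtau = 1.1102, dq/dtau = 2.0629
step 2:
  k1: at (p, q) = (-0.684669, -0.898361), (dp/dtau, dq/dtau) = (1.110209, 2.062935); Gamma_ppp = 0.000000, Gamma_ppq = 0.000000, Gamma_pqq = 1.872697, Gamma_qpp = 0.000000, Gamma_qpq = -0.238968, Gamma_qqq = 0.000000; k1 = (1.110209, 2.062935, -7.969642, 1.094610)
  k2: at (p, q) = (-0.656914, -0.846787), (dp/dtau, dq/dtau) = (0.910968, 2.090301); Gamma_ppp = 0.000000, Gamma_ppq = 0.000000, Gamma_pqq = 1.860277, Gamma_qpp = 0.000000, Gamma_qpq = -0.240563, Gamma_qqq = 0.000000; k2 = (0.910968, 2.090301, -8.128211, 0.916159)
  k3: at (p, q) = (-0.661895, -0.846103), (dp/dtau, dq/dtau) = (0.907004, 2.085839); Gamma_ppp = 0.000000, Gamma_ppq = 0.000000, Gamma_pqq = 1.862506, Gamma_qpp = 0.000000, Gamma_qpq = -0.240275, Gamma_qqq = 0.000000; k3 = (0.907004, 2.085839, -8.103251, 0.909136)
  k4: at (p, q) = (-0.639319, -0.794069), (dp/dtau, dq/dtau) = (0.705047, 2.108392); Gamma_ppp = 0.000000, Gamma_ppq = 0.000000, Gamma_pqq = 1.852403, Gamma_qpp = 0.000000, Gamma_qpq = -0.241586, Gamma_qqq = 0.000000; k4 = (0.705047, 2.108392, -8.234517, 0.718241)
  Y <- Y + (h/6)(k1 + 2k2 + 2k3 + k4): p = -0.6392, q = -0.7940, dp/dtau = 0.7047, dq/dtau = 2.1085
step 3:
  k1: at (p, q) = (-0.639243, -0.793997), (dp/dtau, dq/dtau) = (0.704650, 2.108464); Gamma_ppp = 0.000000, Gamma_ppq = 0.000000, Gamma_pqq = 1.852368, Gamma_qpp = 0.000000, Gamma_qpq = -0.241590, Gamma_qqq = 0.000000; k1 = (0.704650, 2.108464, -8.234926, 0.717875)
  k2: at (p, q) = (-0.621627, -0.741286), (dp/dtau, dq/dtau) = (0.498777, 2.126411); Gamma_ppp = 0.000000, Gamma_ppq = 0.000000, Gamma_pqq = 1.844485, Gamma_qpp = 0.000000, Gamma_qpq = -0.242623, Gamma_qqq = 0.000000; k2 = (0.498777, 2.126411, -8.340065, 0.514654)
  k3: at (p, q) = (-0.626773, -0.740837), (dp/dtau, dq/dtau) = (0.496149, 2.121330); Gamma_ppp = 0.000000, Gamma_ppq = 0.000000, Gamma_pqq = 1.846788, Gamma_qpp = 0.000000, Gamma_qpq = -0.242320, Gamma_qqq = 0.000000; k3 = (0.496149, 2.121330, -8.310624, 0.510081)
  k4: at (p, q) = (-0.614435, -0.687931), (dp/dtau, dq/dtau) = (0.289119, 2.133968); Gamma_ppp = 0.000000, Gamma_ppq = 0.000000, Gamma_pqq = 1.841267, Gamma_qpp = 0.000000, Gamma_qpq = -0.243047, Gamma_qqq = 0.000000; k4 = (0.289119, 2.133968, -8.384796, 0.299905)
  Y <- Y + (h/6)(k1 + 2k2 + 2k3 + k4): p = -0.6144, q = -0.6878, dp/dtau = 0.2886, dq/dtau = 2.1340
step 4:
  k1: at (p, q) = (-0.614379, -0.687848), (dp/dtau, dq/dtau) = (0.288641, 2.134024); Gamma_ppp = 0.000000, Gamma_ppq = 0.000000, Gamma_pqq = 1.841242, Gamma_qpp = 0.000000, Gamma_qpq = -0.243050, Gamma_qqq = 0.000000; k1 = (0.288641, 2.134024, -8.385125, 0.299422)
  k2: at (p, q) = (-0.607163, -0.634497), (dp/dtau, dq/dtau) = (0.079013, 2.141510); Gamma_ppp = 0.000000, Gamma_ppq = 0.000000, Gamma_pqq = 1.838012, Gamma_qpp = 0.000000, Gamma_qpq = -0.243477, Gamma_qqq = 0.000000; k2 = (0.079013, 2.141510, -8.429243, 0.082396)
  k3: at (p, q) = (-0.612404, -0.634310), (dp/dtau, dq/dtau) = (0.077910, 2.136084); Gamma_ppp = 0.000000, Gamma_ppq = 0.000000, Gamma_pqq = 1.840358, Gamma_qpp = 0.000000, Gamma_qpq = -0.243167, Gamma_qqq = 0.000000; k3 = (0.077910, 2.136084, -8.397287, 0.080937)
  k4: at (p, q) = (-0.610484, -0.581044), (dp/dtau, dq/dtau) = (-0.131223, 2.138071); Gamma_ppp = 0.000000, Gamma_ppq = 0.000000, Gamma_pqq = 1.839498, Gamma_qpp = 0.000000, Gamma_qpq = -0.243280, Gamma_qqq = 0.000000; k4 = (-0.131223, 2.138071, -8.408988, -0.136512)
  Y <- Y + (h/6)(k1 + 2k2 + 2k3 + k4): p = -0.6105, q = -0.5810, dp/dtau = -0.1318, dq/dtau = 2.1381

Answer: p = -0.6105, q = -0.5810, dp/dtau = -0.1318, dq/dtau = 2.1381


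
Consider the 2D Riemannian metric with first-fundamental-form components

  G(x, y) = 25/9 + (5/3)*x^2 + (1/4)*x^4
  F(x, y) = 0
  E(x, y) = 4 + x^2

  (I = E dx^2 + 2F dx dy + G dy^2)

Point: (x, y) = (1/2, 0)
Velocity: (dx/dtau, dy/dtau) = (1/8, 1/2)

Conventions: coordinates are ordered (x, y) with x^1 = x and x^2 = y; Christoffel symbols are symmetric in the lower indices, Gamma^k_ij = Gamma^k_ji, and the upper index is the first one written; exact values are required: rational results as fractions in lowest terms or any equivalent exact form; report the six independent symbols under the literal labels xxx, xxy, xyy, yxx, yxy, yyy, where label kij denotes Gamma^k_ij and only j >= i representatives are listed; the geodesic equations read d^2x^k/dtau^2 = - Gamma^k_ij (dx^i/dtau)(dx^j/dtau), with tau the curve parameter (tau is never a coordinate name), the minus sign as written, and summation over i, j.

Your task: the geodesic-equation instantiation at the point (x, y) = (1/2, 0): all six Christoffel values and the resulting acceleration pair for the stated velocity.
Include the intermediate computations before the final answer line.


E = 17/4, F = 0, G = 1849/576 at the point
E_x = 1, E_y = 0, F_x = 0, F_y = 0, G_x = 43/24, G_y = 0
EG - F^2 = 31433/2304;  g^inv = (2304/31433) * [[1849/576, 0], [0, 17/4]]
first-kind symbols [ij,l] = (1/2)(d_i g_jl + d_j g_il - d_l g_ij): [xx,x] = E_x/2 = 1/2, [xx,y] = F_x - E_y/2 = 0, [xy,x] = E_y/2 = 0, [xy,y] = G_x/2 = 43/48, [yy,x] = F_y - G_x/2 = -43/48, [yy,y] = G_y/2 = 0
Gamma^x_ij = (G*[ij,x] - F*[ij,y])/(EG - F^2), Gamma^y_ij = (E*[ij,y] - F*[ij,x])/(EG - F^2)
Gamma_xxx = 2/17, Gamma_xxy = 0, Gamma_xyy = -43/204, Gamma_yxx = 0, Gamma_yxy = 12/43, Gamma_yyy = 0
d^2x/dtau^2 = -(Gamma_xxx*(1/8)^2 + 2*Gamma_xxy*(1/8)*(1/2) + Gamma_xyy*(1/2)^2) = 83/1632
d^2y/dtau^2 = -(Gamma_yxx*(1/8)^2 + 2*Gamma_yxy*(1/8)*(1/2) + Gamma_yyy*(1/2)^2) = -3/86

Answer: Gamma_xxx = 2/17, Gamma_xxy = 0, Gamma_xyy = -43/204, Gamma_yxx = 0, Gamma_yxy = 12/43, Gamma_yyy = 0; accelerations (d^2x/dtau^2, d^2y/dtau^2) = (83/1632, -3/86)


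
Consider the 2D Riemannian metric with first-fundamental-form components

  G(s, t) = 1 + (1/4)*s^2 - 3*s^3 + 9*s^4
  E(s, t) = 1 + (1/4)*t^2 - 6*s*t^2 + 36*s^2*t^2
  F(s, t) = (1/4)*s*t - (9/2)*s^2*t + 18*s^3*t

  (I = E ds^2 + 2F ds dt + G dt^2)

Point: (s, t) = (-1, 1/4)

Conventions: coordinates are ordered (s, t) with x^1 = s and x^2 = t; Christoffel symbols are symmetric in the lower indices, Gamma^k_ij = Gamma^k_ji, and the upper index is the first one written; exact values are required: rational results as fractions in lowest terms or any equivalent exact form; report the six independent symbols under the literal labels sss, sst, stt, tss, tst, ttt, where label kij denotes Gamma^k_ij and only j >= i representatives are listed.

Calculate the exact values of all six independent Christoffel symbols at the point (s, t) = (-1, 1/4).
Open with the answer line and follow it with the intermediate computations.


Answer: Gamma_sss = -52/339, Gamma_sst = 676/1017, Gamma_stt = 0, Gamma_tss = 112/339, Gamma_tst = -1456/1017, Gamma_ttt = 0

E = 233/64, F = -91/16, G = 53/4 at the point
E_s = -39/8, E_t = 169/8, F_s = 253/16, F_t = -91/4, G_s = -91/2, G_t = 0
EG - F^2 = 1017/64;  g^inv = (64/1017) * [[53/4, 91/16], [91/16, 233/64]]
first-kind symbols [ij,l] = (1/2)(d_i g_jl + d_j g_il - d_l g_ij): [ss,s] = E_s/2 = -39/16, [ss,t] = F_s - E_t/2 = 21/4, [st,s] = E_t/2 = 169/16, [st,t] = G_s/2 = -91/4, [tt,s] = F_t - G_s/2 = 0, [tt,t] = G_t/2 = 0
Gamma^s_ij = (G*[ij,s] - F*[ij,t])/(EG - F^2), Gamma^t_ij = (E*[ij,t] - F*[ij,s])/(EG - F^2)


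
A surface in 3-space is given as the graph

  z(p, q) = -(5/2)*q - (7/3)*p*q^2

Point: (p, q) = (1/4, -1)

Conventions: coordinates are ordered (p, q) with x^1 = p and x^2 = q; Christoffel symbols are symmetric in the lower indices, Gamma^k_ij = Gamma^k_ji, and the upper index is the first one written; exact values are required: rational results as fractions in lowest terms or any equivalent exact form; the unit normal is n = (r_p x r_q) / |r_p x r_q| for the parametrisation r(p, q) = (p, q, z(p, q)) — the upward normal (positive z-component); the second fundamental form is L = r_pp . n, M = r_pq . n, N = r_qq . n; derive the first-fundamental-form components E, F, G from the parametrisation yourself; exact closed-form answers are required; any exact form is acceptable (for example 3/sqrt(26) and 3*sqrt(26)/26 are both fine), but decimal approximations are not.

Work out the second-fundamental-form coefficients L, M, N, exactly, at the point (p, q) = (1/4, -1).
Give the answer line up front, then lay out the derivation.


Answer: L = 0, M = 7*sqrt(74)/37, N = -7*sqrt(74)/148

z_p = -7/3, z_q = -4/3, z_pp = 0, z_pq = 14/3, z_qq = -7/6
E = 58/9, F = 28/9, G = 25/9; answer radicand W^2 = 74/9
unnormalised second-form numerators: l = 0, m = 14/3, n = -7/6; L = l/sqrt(74/9), and similarly M = m/sqrt(W^2), N = n/sqrt(W^2)


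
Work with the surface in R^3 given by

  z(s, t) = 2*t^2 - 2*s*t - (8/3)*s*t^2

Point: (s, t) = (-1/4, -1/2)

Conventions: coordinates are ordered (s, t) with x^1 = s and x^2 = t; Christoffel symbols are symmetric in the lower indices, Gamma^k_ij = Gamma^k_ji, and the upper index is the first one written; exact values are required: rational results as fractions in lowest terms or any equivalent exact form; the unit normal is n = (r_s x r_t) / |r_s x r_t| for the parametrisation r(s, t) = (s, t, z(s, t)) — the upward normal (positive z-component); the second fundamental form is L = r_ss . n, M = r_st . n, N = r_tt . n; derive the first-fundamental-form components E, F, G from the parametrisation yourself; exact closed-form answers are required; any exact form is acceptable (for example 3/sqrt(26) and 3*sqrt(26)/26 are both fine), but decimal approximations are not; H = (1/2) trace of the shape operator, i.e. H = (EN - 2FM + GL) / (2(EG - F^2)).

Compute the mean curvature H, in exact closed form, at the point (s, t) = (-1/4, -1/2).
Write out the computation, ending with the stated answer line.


z_s = 1/3, z_t = -13/6, z_ss = 0, z_st = 2/3, z_tt = 16/3
E = 10/9, F = -13/18, G = 205/36; answer radicand W^2 = 209/36
unnormalised second-form numerators: l = 0, m = 2/3, n = 16/3; L = l/sqrt(209/36), and similarly M = m/sqrt(W^2), N = n/sqrt(W^2)
H = (E*n - 2*F*m + G*l) / (2*(EG - F^2)*sqrt(W^2)); E*n - 2*F*m + G*l = 62/9, EG - F^2 = 209/36, so H = (124/209)/sqrt(209/36)

Answer: H = 744*sqrt(209)/43681


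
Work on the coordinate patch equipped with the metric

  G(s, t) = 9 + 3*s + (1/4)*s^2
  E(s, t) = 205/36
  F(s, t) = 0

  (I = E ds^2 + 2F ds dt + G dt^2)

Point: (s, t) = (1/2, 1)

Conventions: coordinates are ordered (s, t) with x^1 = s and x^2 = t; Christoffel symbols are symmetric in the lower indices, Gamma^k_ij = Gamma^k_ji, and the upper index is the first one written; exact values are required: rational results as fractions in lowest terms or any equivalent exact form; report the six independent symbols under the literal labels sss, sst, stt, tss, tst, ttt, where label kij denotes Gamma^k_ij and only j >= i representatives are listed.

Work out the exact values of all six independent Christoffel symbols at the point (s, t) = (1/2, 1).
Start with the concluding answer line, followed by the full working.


Answer: Gamma_sss = 0, Gamma_sst = 0, Gamma_stt = -117/410, Gamma_tss = 0, Gamma_tst = 2/13, Gamma_ttt = 0

E = 205/36, F = 0, G = 169/16 at the point
E_s = 0, E_t = 0, F_s = 0, F_t = 0, G_s = 13/4, G_t = 0
EG - F^2 = 34645/576;  g^inv = (576/34645) * [[169/16, 0], [0, 205/36]]
first-kind symbols [ij,l] = (1/2)(d_i g_jl + d_j g_il - d_l g_ij): [ss,s] = E_s/2 = 0, [ss,t] = F_s - E_t/2 = 0, [st,s] = E_t/2 = 0, [st,t] = G_s/2 = 13/8, [tt,s] = F_t - G_s/2 = -13/8, [tt,t] = G_t/2 = 0
Gamma^s_ij = (G*[ij,s] - F*[ij,t])/(EG - F^2), Gamma^t_ij = (E*[ij,t] - F*[ij,s])/(EG - F^2)


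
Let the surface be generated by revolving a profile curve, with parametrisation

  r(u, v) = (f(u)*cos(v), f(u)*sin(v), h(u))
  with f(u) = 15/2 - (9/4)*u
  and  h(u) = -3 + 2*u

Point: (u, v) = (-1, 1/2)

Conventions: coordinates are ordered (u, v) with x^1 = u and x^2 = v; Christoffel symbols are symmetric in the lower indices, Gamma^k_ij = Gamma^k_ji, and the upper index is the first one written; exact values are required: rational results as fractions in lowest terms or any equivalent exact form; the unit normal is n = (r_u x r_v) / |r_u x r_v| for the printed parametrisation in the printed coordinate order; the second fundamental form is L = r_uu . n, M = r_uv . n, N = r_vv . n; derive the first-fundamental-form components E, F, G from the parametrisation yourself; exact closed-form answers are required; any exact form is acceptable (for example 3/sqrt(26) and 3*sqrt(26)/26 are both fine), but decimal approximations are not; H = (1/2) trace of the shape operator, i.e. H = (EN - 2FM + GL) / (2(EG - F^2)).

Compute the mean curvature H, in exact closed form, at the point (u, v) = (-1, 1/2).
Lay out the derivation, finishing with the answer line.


f = 39/4, f' = -9/4, f'' = 0, h' = 2, h'' = 0
E = 145/16, F = 0, G = 1521/16; answer radicand W^2 = 145/16
unnormalised second-form numerators: l = 0, m = 0, n = 39/2; L = l/sqrt(145/16), and similarly M = m/sqrt(W^2), N = n/sqrt(W^2)
H = (E*n - 2*F*m + G*l) / (2*(EG - F^2)*sqrt(W^2)); E*n - 2*F*m + G*l = 5655/32, EG - F^2 = 220545/256, so H = (4/39)/sqrt(145/16)

Answer: H = 16*sqrt(145)/5655


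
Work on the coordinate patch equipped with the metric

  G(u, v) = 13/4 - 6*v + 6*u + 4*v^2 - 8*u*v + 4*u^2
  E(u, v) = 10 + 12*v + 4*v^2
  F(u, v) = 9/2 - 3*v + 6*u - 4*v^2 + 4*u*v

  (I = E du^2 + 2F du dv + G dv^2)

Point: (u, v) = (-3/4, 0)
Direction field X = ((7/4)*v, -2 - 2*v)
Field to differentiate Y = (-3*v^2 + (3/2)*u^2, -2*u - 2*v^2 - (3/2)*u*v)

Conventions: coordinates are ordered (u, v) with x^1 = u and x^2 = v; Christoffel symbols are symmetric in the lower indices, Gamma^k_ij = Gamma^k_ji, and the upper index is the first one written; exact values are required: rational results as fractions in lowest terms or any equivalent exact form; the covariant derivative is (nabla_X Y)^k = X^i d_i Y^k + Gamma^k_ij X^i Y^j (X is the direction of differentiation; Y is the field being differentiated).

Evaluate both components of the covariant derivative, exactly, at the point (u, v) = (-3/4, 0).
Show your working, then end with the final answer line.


E = 10, F = 0, G = 1 at the point
E_u = 0, E_v = 12, F_u = 6, F_v = -6, G_u = 0, G_v = 0
EG - F^2 = 10;  g^inv = (1/10) * [[1, 0], [0, 10]]
first-kind symbols [ij,l] = (1/2)(d_i g_jl + d_j g_il - d_l g_ij): [uu,u] = E_u/2 = 0, [uu,v] = F_u - E_v/2 = 0, [uv,u] = E_v/2 = 6, [uv,v] = G_u/2 = 0, [vv,u] = F_v - G_u/2 = -6, [vv,v] = G_v/2 = 0
Gamma^u_ij = (G*[ij,u] - F*[ij,v])/(EG - F^2), Gamma^v_ij = (E*[ij,v] - F*[ij,u])/(EG - F^2)
Gamma_uuu = 0, Gamma_uuv = 3/5, Gamma_uvv = -3/5, Gamma_vuu = 0, Gamma_vuv = 0, Gamma_vvv = 0
X = (0, -2), Y = (27/32, 3/2) at the point

Answer: (nabla_X Y)^u = 63/80, (nabla_X Y)^v = -9/4


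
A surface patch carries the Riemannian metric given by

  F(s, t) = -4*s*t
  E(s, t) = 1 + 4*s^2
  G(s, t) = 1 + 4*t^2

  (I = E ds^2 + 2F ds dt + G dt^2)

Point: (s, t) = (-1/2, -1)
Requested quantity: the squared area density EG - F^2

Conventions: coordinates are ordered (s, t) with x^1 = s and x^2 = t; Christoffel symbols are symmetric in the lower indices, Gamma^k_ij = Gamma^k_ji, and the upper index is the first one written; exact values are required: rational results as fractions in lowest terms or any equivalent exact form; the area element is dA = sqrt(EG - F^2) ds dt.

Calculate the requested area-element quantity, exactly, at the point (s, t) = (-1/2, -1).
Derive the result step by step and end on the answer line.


E = 2, F = -2, G = 5; EG - F^2 = 6

Answer: EG - F^2 = 6


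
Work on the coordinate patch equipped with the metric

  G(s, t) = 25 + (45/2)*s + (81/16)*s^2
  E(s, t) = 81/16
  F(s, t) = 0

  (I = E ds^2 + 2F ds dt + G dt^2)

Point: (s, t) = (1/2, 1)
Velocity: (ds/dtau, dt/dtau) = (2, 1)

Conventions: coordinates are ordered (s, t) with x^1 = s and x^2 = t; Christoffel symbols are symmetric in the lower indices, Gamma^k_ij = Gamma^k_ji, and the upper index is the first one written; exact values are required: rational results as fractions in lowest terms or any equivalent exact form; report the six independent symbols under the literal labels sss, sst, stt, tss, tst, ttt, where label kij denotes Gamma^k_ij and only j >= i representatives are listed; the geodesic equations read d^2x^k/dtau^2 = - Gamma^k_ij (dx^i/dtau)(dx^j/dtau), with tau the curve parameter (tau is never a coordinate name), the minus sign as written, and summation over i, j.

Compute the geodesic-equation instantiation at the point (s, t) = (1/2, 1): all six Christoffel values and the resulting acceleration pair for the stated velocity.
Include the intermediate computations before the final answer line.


E = 81/16, F = 0, G = 2401/64 at the point
E_s = 0, E_t = 0, F_s = 0, F_t = 0, G_s = 441/16, G_t = 0
EG - F^2 = 194481/1024;  g^inv = (1024/194481) * [[2401/64, 0], [0, 81/16]]
first-kind symbols [ij,l] = (1/2)(d_i g_jl + d_j g_il - d_l g_ij): [ss,s] = E_s/2 = 0, [ss,t] = F_s - E_t/2 = 0, [st,s] = E_t/2 = 0, [st,t] = G_s/2 = 441/32, [tt,s] = F_t - G_s/2 = -441/32, [tt,t] = G_t/2 = 0
Gamma^s_ij = (G*[ij,s] - F*[ij,t])/(EG - F^2), Gamma^t_ij = (E*[ij,t] - F*[ij,s])/(EG - F^2)
Gamma_sss = 0, Gamma_sst = 0, Gamma_stt = -49/18, Gamma_tss = 0, Gamma_tst = 18/49, Gamma_ttt = 0
d^2s/dtau^2 = -(Gamma_sss*(2)^2 + 2*Gamma_sst*(2)*(1) + Gamma_stt*(1)^2) = 49/18
d^2t/dtau^2 = -(Gamma_tss*(2)^2 + 2*Gamma_tst*(2)*(1) + Gamma_ttt*(1)^2) = -72/49

Answer: Gamma_sss = 0, Gamma_sst = 0, Gamma_stt = -49/18, Gamma_tss = 0, Gamma_tst = 18/49, Gamma_ttt = 0; accelerations (d^2s/dtau^2, d^2t/dtau^2) = (49/18, -72/49)


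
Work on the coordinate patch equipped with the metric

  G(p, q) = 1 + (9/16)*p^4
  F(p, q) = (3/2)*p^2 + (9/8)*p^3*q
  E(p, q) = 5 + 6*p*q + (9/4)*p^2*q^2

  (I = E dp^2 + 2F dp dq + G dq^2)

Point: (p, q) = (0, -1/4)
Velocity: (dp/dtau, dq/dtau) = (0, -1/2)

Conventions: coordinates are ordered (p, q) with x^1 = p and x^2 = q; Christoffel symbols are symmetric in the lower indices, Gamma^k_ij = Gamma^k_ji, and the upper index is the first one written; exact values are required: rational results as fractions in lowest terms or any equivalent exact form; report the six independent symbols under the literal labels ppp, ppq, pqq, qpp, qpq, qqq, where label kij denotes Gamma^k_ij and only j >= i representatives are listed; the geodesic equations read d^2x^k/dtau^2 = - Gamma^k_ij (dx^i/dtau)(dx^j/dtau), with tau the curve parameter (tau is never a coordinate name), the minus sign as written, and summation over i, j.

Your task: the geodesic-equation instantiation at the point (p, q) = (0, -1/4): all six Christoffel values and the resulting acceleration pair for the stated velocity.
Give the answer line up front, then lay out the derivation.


Answer: Gamma_ppp = -3/20, Gamma_ppq = 0, Gamma_pqq = 0, Gamma_qpp = 0, Gamma_qpq = 0, Gamma_qqq = 0; accelerations (d^2p/dtau^2, d^2q/dtau^2) = (0, 0)

E = 5, F = 0, G = 1 at the point
E_p = -3/2, E_q = 0, F_p = 0, F_q = 0, G_p = 0, G_q = 0
EG - F^2 = 5;  g^inv = (1/5) * [[1, 0], [0, 5]]
first-kind symbols [ij,l] = (1/2)(d_i g_jl + d_j g_il - d_l g_ij): [pp,p] = E_p/2 = -3/4, [pp,q] = F_p - E_q/2 = 0, [pq,p] = E_q/2 = 0, [pq,q] = G_p/2 = 0, [qq,p] = F_q - G_p/2 = 0, [qq,q] = G_q/2 = 0
Gamma^p_ij = (G*[ij,p] - F*[ij,q])/(EG - F^2), Gamma^q_ij = (E*[ij,q] - F*[ij,p])/(EG - F^2)
Gamma_ppp = -3/20, Gamma_ppq = 0, Gamma_pqq = 0, Gamma_qpp = 0, Gamma_qpq = 0, Gamma_qqq = 0
d^2p/dtau^2 = -(Gamma_ppp*(0)^2 + 2*Gamma_ppq*(0)*(-1/2) + Gamma_pqq*(-1/2)^2) = 0
d^2q/dtau^2 = -(Gamma_qpp*(0)^2 + 2*Gamma_qpq*(0)*(-1/2) + Gamma_qqq*(-1/2)^2) = 0


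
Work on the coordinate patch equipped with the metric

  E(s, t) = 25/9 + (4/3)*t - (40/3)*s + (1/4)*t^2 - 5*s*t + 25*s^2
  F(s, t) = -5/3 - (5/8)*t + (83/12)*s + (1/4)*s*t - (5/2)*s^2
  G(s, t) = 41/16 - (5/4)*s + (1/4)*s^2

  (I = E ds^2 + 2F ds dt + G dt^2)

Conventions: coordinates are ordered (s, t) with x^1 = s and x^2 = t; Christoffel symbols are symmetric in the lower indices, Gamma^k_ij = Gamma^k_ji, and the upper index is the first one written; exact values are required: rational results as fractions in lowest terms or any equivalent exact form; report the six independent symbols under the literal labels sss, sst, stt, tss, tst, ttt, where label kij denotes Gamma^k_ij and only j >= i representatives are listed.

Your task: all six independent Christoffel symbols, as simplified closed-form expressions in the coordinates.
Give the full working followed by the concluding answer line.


E = 25/9 + (4/3)*t - (40/3)*s + (1/4)*t^2 - 5*s*t + 25*s^2; F = -5/3 - (5/8)*t + (83/12)*s + (1/4)*s*t - (5/2)*s^2; G = 41/16 - (5/4)*s + (1/4)*s^2
Gamma^k_ij = (1/2) g^{kl} (d_i g_jl + d_j g_il - d_l g_ij), with g^inv = (1/(EG-F^2)) [[G, -F], [-F, E]]
first partials: E_s = -40/3 - 5*t + 50*s, E_t = 4/3 + (1/2)*t - 5*s, F_s = 83/12 + (1/4)*t - 5*s, F_t = -5/8 + (1/4)*s, G_s = -5/4 + (1/2)*s, G_t = 0
D = EG - F^2 = 625/144 + (4/3)*t - (175/12)*s + (1/4)*t^2 - 5*s*t + (101/4)*s^2
expanded: Gamma^s_ss = (G E_s - 2F F_s + F E_t)/(2D), Gamma^s_st = (G E_t - F G_s)/(2D), Gamma^s_tt = (2G F_t - G G_s - F G_t)/(2D), Gamma^t_ss = (2E F_s - E E_t - F E_s)/(2D), Gamma^t_st = (E G_s - F E_t)/(2D), Gamma^t_tt = (E G_t - 2F F_t + F G_s)/(2D); substitute and cancel common factors

Answer: Gamma_sss = (3600*s - 360*t - 960)/(3636*s^2 - 720*s*t - 2100*s + 36*t^2 + 192*t + 625), Gamma_sst = (-360*s + 36*t + 96)/(3636*s^2 - 720*s*t - 2100*s + 36*t^2 + 192*t + 625), Gamma_stt = 0, Gamma_tss = (900 - 360*s)/(3636*s^2 - 720*s*t - 2100*s + 36*t^2 + 192*t + 625), Gamma_tst = (36*s - 90)/(3636*s^2 - 720*s*t - 2100*s + 36*t^2 + 192*t + 625), Gamma_ttt = 0


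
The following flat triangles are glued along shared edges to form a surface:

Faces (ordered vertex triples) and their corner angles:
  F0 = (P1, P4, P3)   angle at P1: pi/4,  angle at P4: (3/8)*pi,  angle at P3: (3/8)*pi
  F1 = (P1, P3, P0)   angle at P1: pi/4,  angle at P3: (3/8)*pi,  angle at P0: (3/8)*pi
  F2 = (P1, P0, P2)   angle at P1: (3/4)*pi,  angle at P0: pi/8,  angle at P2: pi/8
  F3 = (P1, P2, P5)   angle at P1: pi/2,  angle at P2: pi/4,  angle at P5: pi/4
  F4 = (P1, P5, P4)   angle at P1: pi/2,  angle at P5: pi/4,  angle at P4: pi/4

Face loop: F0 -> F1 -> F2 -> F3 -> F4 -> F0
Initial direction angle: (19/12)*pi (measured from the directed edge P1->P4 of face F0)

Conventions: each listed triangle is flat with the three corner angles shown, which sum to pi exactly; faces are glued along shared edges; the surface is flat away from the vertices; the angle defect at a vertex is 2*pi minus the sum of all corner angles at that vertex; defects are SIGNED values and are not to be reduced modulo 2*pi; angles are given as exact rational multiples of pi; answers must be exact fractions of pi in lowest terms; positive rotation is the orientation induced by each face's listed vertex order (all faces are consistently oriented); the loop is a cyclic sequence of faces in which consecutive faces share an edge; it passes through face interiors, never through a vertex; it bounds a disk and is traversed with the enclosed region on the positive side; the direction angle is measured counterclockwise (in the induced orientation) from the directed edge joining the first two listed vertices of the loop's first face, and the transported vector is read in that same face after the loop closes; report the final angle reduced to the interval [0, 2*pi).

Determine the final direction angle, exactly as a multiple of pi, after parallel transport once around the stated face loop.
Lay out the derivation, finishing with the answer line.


enclosed vertex P1: corner angles sum to (9/4)*pi, defect = 2*pi - (9/4)*pi = -pi/4
by Gauss-Bonnet the loop rotates the vector by the enclosed defect sum (positive orientation, mod 2*pi)
final angle = (19/12)*pi - pi/4 = (4/3)*pi (mod 2*pi)

Answer: final direction angle = (4/3)*pi


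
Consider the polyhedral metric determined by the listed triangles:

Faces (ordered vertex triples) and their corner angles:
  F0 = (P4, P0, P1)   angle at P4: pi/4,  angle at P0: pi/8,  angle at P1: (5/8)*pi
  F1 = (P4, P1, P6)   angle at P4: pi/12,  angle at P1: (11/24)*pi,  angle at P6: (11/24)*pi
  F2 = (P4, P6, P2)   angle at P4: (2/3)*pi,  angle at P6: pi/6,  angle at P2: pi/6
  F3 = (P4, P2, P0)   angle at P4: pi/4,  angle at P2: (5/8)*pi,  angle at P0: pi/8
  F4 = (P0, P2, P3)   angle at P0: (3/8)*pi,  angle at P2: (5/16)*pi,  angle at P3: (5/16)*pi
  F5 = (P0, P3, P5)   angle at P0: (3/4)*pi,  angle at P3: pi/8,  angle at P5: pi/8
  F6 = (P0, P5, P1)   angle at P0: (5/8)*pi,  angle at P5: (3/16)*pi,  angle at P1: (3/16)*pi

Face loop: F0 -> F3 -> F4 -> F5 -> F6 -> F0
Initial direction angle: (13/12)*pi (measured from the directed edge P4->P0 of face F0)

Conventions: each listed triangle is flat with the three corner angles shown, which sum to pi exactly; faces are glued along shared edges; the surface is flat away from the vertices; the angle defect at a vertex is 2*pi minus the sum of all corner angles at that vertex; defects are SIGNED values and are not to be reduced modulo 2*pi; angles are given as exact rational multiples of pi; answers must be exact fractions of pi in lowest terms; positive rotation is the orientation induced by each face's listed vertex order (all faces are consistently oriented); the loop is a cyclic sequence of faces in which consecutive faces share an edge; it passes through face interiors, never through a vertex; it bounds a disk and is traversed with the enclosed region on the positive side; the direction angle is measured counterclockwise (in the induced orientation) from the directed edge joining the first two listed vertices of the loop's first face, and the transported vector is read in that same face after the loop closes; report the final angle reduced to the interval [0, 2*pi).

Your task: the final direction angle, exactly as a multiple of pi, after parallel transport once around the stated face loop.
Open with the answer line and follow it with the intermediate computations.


Answer: final direction angle = (13/12)*pi

enclosed vertex P0: corner angles sum to 2*pi, defect = 2*pi - 2*pi = 0
final direction = starting direction + enclosed defect total, reduced mod 2*pi (induced orientation)
final angle = (13/12)*pi + 0 = (13/12)*pi (mod 2*pi)


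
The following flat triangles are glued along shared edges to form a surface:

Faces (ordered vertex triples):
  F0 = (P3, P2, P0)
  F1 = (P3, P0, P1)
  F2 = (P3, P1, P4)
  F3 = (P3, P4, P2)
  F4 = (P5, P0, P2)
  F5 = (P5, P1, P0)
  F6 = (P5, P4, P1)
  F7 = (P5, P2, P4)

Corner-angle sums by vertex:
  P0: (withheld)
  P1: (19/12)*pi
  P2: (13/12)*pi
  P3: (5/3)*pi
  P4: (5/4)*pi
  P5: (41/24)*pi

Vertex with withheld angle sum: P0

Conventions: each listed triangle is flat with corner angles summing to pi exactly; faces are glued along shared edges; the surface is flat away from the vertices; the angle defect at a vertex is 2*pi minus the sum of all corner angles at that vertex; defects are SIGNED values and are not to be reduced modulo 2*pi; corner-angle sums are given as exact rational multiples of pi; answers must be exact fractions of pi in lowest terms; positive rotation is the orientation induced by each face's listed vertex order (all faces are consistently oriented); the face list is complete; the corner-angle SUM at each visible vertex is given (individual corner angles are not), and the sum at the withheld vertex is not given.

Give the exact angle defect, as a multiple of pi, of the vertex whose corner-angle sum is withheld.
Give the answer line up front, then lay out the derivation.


Answer: defect(P0) = (31/24)*pi

V = 6, E = 12, F = 8; chi = V - E + F = 2
Gauss-Bonnet: total defect = 2*pi*chi = 4*pi; visible defects sum to (65/24)*pi


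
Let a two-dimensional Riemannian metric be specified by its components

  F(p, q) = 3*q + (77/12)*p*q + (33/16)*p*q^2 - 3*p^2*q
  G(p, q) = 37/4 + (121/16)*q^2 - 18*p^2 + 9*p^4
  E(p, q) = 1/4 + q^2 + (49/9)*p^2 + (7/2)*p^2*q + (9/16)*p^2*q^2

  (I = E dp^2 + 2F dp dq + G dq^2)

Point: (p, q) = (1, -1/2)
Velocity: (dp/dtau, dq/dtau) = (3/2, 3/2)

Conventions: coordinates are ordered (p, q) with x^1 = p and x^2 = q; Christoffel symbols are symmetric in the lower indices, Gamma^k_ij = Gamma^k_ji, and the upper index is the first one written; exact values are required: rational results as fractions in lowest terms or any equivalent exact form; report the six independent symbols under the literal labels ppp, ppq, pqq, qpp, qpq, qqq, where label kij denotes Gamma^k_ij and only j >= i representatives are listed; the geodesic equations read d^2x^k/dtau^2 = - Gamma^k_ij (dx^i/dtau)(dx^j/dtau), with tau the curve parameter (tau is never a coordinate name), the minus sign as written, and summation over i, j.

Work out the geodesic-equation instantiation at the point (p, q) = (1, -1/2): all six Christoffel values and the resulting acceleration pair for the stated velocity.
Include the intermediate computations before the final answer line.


E = 2497/576, F = -517/192, G = 137/64 at the point
E_p = 2209/288, E_q = 31/16, F_p = 59/192, F_q = 209/48, G_p = 0, G_q = -121/16
EG - F^2 = 4675/2304;  g^inv = (2304/4675) * [[137/64, 517/192], [517/192, 2497/576]]
first-kind symbols [ij,l] = (1/2)(d_i g_jl + d_j g_il - d_l g_ij): [pp,p] = E_p/2 = 2209/576, [pp,q] = F_p - E_q/2 = -127/192, [pq,p] = E_q/2 = 31/32, [pq,q] = G_p/2 = 0, [qq,p] = F_q - G_p/2 = 209/48, [qq,q] = G_q/2 = -121/32
Gamma^p_ij = (G*[ij,p] - F*[ij,q])/(EG - F^2), Gamma^q_ij = (E*[ij,q] - F*[ij,p])/(EG - F^2)
Gamma_ppp = 118487/37400, Gamma_ppq = 38223/37400, Gamma_pqq = -1443/3400, Gamma_qpp = 12499/3400, Gamma_qpq = 4371/3400, Gamma_qqq = -7821/3400
d^2p/dtau^2 = -(Gamma_ppp*(3/2)^2 + 2*Gamma_ppq*(3/2)*(3/2) + Gamma_pqq*(3/2)^2) = -80577/7480
d^2q/dtau^2 = -(Gamma_qpp*(3/2)^2 + 2*Gamma_qpq*(3/2)*(3/2) + Gamma_qqq*(3/2)^2) = -6039/680

Answer: Gamma_ppp = 118487/37400, Gamma_ppq = 38223/37400, Gamma_pqq = -1443/3400, Gamma_qpp = 12499/3400, Gamma_qpq = 4371/3400, Gamma_qqq = -7821/3400; accelerations (d^2p/dtau^2, d^2q/dtau^2) = (-80577/7480, -6039/680)


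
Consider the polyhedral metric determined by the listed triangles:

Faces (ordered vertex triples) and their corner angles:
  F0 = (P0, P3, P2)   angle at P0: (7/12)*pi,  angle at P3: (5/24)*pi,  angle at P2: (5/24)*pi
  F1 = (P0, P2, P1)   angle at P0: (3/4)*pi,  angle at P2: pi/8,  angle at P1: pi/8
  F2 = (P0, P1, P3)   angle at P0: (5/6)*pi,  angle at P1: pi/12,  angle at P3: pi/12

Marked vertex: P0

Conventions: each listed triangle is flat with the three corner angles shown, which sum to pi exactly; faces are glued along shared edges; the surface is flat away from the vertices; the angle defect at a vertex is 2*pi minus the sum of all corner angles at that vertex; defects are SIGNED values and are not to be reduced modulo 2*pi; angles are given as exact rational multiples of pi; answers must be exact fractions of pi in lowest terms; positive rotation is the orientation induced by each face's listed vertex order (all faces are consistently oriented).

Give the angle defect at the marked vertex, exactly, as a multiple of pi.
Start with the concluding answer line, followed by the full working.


Answer: defect(P0) = -pi/6

Sum of corner angles at P0: (13/6)*pi
defect = 2*pi - (13/6)*pi


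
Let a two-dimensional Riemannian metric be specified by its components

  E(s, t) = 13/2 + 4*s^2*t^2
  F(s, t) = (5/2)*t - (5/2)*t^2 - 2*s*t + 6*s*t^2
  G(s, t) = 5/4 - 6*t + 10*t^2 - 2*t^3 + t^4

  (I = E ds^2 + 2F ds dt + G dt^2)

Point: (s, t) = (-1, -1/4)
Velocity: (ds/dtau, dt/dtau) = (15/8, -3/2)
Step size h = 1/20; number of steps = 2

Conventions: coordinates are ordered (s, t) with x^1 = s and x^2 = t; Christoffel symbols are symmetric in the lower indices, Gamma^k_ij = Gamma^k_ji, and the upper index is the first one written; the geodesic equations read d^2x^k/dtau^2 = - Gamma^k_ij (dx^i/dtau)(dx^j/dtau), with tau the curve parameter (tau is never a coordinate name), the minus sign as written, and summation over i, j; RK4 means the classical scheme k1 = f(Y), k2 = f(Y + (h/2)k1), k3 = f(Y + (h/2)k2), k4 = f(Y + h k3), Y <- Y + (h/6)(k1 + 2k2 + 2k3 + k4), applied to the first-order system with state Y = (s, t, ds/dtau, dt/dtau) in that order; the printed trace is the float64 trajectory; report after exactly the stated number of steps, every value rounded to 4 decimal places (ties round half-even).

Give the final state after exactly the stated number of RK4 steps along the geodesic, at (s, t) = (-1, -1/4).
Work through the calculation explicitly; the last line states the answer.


f(Y) = (ds/dtau, dt/dtau, -Gamma^s_ij Y'^i Y'^j, -Gamma^t_ij Y'^i Y'^j) with the Gammas evaluated at the stage position; h = 0.050000; intermediate values shown to 6 dp
step 0: s = -1.0000, t = -0.2500, ds/dtau = 1.8750, dt/dtau = -1.5000
step 1:
  k1: at (s, t) = (-1.000000, -0.250000), (ds/dtau, dt/dtau) = (1.875000, -1.500000); Gamma_sss = 0.111116, Gamma_sst = -0.168192, Gamma_stt = 1.004528, Gamma_tss = 0.603795, Gamma_tst = -0.081688, Gamma_ttt = -1.189095; k1 = (1.875000, -1.500000, -3.596910, 0.093253)
  k2: at (s, t) = (-0.953125, -0.287500), (ds/dtau, dt/dtau) = (1.785077, -1.497669); Gamma_sss = 0.129366, Gamma_sst = -0.179562, Gamma_stt = 1.034305, Gamma_tss = 0.613968, Gamma_tst = -0.090627, Gamma_ttt = -1.078239; k2 = (1.785077, -1.497669, -3.692284, -0.022482)
  k3: at (s, t) = (-0.955373, -0.287442), (ds/dtau, dt/dtau) = (1.782693, -1.500562); Gamma_sss = 0.129871, Gamma_sst = -0.180398, Gamma_stt = 1.035831, Gamma_tss = 0.615543, Gamma_tst = -0.091154, Gamma_ttt = -1.076982; k3 = (1.782693, -1.500562, -3.710239, -0.018847)
  k4: at (s, t) = (-0.910865, -0.325028), (ds/dtau, dt/dtau) = (1.689488, -1.500942); Gamma_sss = 0.147499, Gamma_sst = -0.189668, Gamma_stt = 1.065973, Gamma_tss = 0.621223, Gamma_tst = -0.098243, Gamma_ttt = -0.978118; k4 = (1.689488, -1.500942, -3.784398, -0.067919)
  Y <- Y + (h/6)(k1 + 2k2 + 2k3 + k4): s = -0.9108, t = -0.3250, ds/dtau = 1.6901, dt/dtau = -1.5005
step 2:
  k1: at (s, t) = (-0.910833, -0.324978), (ds/dtau, dt/dtau) = (1.690114, -1.500478); Gamma_sss = 0.147451, Gamma_sst = -0.189618, Gamma_stt = 1.065861, Gamma_tss = 0.621152, Gamma_tst = -0.098209, Gamma_ttt = -0.978307; k1 = (1.690114, -1.500478, -3.782641, -0.069831)
  k2: at (s, t) = (-0.868580, -0.362490), (ds/dtau, dt/dtau) = (1.595548, -1.502223); Gamma_sss = 0.164382, Gamma_sst = -0.196849, Gamma_stt = 1.095831, Gamma_tss = 0.623795, Gamma_tst = -0.103435, Gamma_ttt = -0.890630; k2 = (1.595548, -1.502223, -3.835056, -0.074016)
  k3: at (s, t) = (-0.870944, -0.362534), (ds/dtau, dt/dtau) = (1.594237, -1.502328); Gamma_sss = 0.165151, Gamma_sst = -0.198009, Gamma_stt = 1.097982, Gamma_tss = 0.625569, Gamma_tst = -0.104195, Gamma_ttt = -0.888595; k3 = (1.594237, -1.502328, -3.846372, -0.083497)
  k4: at (s, t) = (-0.831121, -0.400095), (ds/dtau, dt/dtau) = (1.497795, -1.504653); Gamma_sss = 0.181821, Gamma_sst = -0.203775, Gamma_stt = 1.128375, Gamma_tss = 0.626603, Gamma_tst = -0.107965, Gamma_ttt = -0.809966; k4 = (1.497795, -1.504653, -3.880992, -0.058604)
  Y <- Y + (h/6)(k1 + 2k2 + 2k3 + k4): s = -0.8311, t = -0.4001, ds/dtau = 1.4982, dt/dtau = -1.5042

Answer: s = -0.8311, t = -0.4001, ds/dtau = 1.4982, dt/dtau = -1.5042


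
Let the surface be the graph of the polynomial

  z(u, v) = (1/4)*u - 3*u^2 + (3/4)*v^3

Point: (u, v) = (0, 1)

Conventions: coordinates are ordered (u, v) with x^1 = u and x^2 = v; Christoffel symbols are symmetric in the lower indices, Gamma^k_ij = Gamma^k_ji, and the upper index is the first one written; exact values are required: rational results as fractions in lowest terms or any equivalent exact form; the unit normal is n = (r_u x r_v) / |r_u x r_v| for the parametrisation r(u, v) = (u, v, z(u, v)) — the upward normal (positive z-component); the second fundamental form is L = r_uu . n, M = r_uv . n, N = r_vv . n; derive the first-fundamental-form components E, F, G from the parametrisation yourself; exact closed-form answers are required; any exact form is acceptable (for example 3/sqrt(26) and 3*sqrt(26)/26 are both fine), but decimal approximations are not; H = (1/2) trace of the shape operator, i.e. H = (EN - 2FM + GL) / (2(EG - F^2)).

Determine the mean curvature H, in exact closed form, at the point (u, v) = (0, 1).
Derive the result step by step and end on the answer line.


z_u = 1/4, z_v = 9/4, z_uu = -6, z_uv = 0, z_vv = 9/2
E = 17/16, F = 9/16, G = 97/16; answer radicand W^2 = 49/8
unnormalised second-form numerators: l = -6, m = 0, n = 9/2; L = l/sqrt(49/8), and similarly M = m/sqrt(W^2), N = n/sqrt(W^2)
H = (E*n - 2*F*m + G*l) / (2*(EG - F^2)*sqrt(W^2)); E*n - 2*F*m + G*l = -1011/32, EG - F^2 = 49/8, so H = (-1011/392)/sqrt(49/8)

Answer: H = -1011*sqrt(2)/1372
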